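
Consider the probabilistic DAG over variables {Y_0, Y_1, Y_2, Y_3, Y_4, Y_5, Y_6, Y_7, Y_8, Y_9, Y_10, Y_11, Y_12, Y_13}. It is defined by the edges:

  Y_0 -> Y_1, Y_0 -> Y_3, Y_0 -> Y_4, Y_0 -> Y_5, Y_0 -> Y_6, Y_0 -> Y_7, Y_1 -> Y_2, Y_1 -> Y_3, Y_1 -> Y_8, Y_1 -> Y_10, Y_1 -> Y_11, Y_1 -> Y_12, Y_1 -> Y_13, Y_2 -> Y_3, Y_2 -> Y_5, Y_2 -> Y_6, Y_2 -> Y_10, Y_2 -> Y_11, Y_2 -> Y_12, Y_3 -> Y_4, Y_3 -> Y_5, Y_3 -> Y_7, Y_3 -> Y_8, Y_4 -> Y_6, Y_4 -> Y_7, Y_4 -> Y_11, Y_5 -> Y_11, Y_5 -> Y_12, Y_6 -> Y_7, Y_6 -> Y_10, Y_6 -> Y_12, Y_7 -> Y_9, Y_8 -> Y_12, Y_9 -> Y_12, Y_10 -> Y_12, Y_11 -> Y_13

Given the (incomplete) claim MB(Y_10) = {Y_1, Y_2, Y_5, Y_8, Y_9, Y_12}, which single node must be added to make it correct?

Pa(Y_10) = {Y_1, Y_2, Y_6}.
Y_10 has child Y_12.
Parents of each child, excluding Y_10:
  parents(Y_12) \ {Y_10} = {Y_1, Y_2, Y_5, Y_6, Y_8, Y_9}.
MB(Y_10) = {Y_1, Y_2, Y_5, Y_6, Y_8, Y_9, Y_12}.
Comparing with the claimed set, Y_6 is missing.

Y_6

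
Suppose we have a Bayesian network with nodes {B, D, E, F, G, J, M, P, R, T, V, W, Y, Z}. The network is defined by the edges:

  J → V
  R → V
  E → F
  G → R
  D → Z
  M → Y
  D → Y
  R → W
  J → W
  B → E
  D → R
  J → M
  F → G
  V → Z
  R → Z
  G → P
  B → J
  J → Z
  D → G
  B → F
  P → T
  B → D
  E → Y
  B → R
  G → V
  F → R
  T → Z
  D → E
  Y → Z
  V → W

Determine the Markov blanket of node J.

Recall MB(v) = parents ∪ children ∪ spouses, where spouses are the other parents of v's children.
Pa(J) = {B}.
J has children M, V, W, Z.
Parents of each child, excluding J:
  M: no additional parents.
  parents(V) \ {J} = {G, R}.
  W also has parents R, V.
  Z's other parents are D, R, T, V, Y.
Union: {B} ∪ {M, V, W, Z} ∪ {D, G, R, T, V, Y} = {B, D, G, M, R, T, V, W, Y, Z}.

{B, D, G, M, R, T, V, W, Y, Z}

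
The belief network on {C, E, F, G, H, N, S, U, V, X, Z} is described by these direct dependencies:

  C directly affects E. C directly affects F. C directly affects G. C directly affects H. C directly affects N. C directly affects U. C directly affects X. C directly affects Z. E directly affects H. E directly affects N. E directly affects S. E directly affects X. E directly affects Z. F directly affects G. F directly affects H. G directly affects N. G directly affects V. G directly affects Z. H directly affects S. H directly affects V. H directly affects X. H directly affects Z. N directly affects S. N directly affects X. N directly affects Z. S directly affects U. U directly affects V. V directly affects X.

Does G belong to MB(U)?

G is a co-parent of U: both are parents of V.
So G ∈ MB(U).

Yes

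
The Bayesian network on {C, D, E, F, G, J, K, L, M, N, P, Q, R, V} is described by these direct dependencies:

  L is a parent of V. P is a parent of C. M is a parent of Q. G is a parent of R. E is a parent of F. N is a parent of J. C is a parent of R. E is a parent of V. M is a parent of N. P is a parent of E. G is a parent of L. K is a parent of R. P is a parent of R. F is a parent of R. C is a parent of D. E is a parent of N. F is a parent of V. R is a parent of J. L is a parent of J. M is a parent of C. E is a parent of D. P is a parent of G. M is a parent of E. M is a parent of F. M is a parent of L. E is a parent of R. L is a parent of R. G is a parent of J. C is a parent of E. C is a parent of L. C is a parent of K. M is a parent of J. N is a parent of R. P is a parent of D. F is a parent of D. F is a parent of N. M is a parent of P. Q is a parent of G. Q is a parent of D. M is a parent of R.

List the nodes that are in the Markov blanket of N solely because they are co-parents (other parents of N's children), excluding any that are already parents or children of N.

Children of N: J, R.
  R: C, E, F, G, K, L, M, P
  J: G, L, M, R
Excluding nodes already adjacent to N (E, F, J, M, R), the co-parent-only contribution is {C, G, K, L, P}.

{C, G, K, L, P}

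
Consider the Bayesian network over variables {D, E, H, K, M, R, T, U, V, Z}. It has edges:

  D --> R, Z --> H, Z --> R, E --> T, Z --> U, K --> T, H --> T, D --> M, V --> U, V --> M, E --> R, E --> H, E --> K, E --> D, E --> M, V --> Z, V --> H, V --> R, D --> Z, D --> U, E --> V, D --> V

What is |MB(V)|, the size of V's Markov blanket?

7

The Markov blanket of a node is its parents, its children, and the other parents of its children.
Pa(V) = {D, E}.
Ch(V) = {H, M, R, U, Z}.
Co-parents of V (other parents of its children):
  parents(Z) \ {V} = {D}.
  H also has parents E, Z.
  U also has parents D, Z.
  R also has parents D, E, Z.
  parents(M) \ {V} = {D, E}.
MB(V) = {D, E, H, M, R, U, Z}, which has 7 nodes.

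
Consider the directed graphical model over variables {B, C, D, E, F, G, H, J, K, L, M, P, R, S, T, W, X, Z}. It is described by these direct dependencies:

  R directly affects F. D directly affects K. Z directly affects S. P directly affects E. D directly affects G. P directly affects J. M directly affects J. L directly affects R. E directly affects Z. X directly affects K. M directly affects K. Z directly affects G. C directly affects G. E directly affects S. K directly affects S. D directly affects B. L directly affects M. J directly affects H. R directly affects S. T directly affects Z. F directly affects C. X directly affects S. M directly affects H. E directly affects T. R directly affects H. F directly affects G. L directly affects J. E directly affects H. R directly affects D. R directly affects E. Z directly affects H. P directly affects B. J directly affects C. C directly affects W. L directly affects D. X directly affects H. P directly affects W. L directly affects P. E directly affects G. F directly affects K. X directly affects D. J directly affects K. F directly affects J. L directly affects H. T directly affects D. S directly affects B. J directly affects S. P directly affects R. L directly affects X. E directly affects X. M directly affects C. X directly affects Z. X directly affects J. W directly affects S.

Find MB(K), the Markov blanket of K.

By definition, MB(K) is built from K's parents, K's children, and the co-parents of K.
Pa(K) = {D, F, J, M, X}.
K's children: S.
Other parents of K's children:
  S's other parents are E, J, R, W, X, Z.
MB(K) = {D, E, F, J, M, R, S, W, X, Z}.

{D, E, F, J, M, R, S, W, X, Z}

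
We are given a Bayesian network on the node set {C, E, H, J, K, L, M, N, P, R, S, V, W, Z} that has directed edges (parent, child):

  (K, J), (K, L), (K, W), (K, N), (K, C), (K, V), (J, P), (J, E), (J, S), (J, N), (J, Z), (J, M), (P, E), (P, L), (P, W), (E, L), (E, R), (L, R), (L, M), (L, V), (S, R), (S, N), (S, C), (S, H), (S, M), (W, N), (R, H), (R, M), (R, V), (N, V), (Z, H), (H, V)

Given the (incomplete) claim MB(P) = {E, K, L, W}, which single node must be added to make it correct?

J

The Markov blanket of a node is its parents, its children, and the other parents of its children.
P's parents: J.
P's children: E, L, W.
Co-parents of P (other parents of its children):
  parents(E) \ {P} = {J}.
  L's other parents are E, K.
  parents(W) \ {P} = {K}.
MB(P) = {E, J, K, L, W}.
Comparing with the claimed set, J is missing.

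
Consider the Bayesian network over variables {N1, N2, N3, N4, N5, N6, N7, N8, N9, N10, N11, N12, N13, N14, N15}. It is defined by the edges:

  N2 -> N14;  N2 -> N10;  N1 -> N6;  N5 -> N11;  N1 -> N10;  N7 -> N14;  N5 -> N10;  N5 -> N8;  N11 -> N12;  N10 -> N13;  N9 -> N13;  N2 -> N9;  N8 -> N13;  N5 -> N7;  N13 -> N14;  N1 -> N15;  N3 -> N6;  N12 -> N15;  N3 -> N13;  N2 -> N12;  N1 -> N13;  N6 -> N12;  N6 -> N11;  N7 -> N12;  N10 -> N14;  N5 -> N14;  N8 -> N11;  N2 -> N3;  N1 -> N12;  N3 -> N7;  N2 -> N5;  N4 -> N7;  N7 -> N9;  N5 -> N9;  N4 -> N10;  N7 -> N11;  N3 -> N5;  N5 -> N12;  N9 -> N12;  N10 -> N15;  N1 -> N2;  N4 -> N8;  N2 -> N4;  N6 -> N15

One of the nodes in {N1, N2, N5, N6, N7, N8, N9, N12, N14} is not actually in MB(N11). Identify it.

The Markov blanket of a node is its parents, its children, and the other parents of its children.
Parents of N11: N5, N6, N7, N8.
Ch(N11) = {N12}.
For each child, the remaining parents (spouses of N11):
  parents(N12) \ {N11} = {N1, N2, N5, N6, N7, N9}.
MB(N11) = {N1, N2, N5, N6, N7, N8, N9, N12}.
N14 is neither a parent, child, nor co-parent of N11, so it does not belong.

N14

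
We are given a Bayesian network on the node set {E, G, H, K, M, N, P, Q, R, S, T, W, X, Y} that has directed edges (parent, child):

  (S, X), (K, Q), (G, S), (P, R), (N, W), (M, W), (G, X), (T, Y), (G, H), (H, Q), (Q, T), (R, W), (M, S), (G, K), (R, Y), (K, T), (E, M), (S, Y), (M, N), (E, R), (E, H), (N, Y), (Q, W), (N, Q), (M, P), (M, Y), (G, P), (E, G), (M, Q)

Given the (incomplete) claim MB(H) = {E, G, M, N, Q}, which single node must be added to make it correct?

K

Ch(H) = {Q}.
Parents of H: E, G.
Co-parents of H (other parents of its children):
  parents(Q) \ {H} = {K, M, N}.
MB(H) = {E, G, K, M, N, Q}.
Comparing with the claimed set, K is missing.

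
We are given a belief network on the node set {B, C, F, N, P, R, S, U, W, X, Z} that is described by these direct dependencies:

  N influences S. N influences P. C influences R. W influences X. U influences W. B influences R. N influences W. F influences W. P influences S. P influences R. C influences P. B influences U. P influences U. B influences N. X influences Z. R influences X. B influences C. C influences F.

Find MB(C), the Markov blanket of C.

Ch(C) = {F, P, R}.
C's parents: B.
For each child, the remaining parents (spouses of C):
  F has no other parent.
  P also has parent N.
  parents(R) \ {C} = {B, P}.
Taking the union gives {B, F, N, P, R}.

{B, F, N, P, R}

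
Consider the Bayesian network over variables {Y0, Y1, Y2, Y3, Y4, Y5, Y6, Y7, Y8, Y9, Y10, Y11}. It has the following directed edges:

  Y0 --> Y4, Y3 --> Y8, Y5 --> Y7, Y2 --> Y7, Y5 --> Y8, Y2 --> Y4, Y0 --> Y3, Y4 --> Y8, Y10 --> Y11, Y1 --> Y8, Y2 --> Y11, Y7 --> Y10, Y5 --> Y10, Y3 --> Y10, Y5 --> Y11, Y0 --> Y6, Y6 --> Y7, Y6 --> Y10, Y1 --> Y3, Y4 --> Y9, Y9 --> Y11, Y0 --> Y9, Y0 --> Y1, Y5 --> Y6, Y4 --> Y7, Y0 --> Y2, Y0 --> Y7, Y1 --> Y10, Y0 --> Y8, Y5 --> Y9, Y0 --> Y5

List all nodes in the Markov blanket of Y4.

{Y0, Y1, Y2, Y3, Y5, Y6, Y7, Y8, Y9}

Pa(Y4) = {Y0, Y2}.
Children of Y4: Y7, Y8, Y9.
For each child, the remaining parents (spouses of Y4):
  parents(Y7) \ {Y4} = {Y0, Y2, Y5, Y6}.
  Y8's other parents are Y0, Y1, Y3, Y5.
  Y9 also has parents Y0, Y5.
Union: {Y0, Y2} ∪ {Y7, Y8, Y9} ∪ {Y0, Y1, Y2, Y3, Y5, Y6} = {Y0, Y1, Y2, Y3, Y5, Y6, Y7, Y8, Y9}.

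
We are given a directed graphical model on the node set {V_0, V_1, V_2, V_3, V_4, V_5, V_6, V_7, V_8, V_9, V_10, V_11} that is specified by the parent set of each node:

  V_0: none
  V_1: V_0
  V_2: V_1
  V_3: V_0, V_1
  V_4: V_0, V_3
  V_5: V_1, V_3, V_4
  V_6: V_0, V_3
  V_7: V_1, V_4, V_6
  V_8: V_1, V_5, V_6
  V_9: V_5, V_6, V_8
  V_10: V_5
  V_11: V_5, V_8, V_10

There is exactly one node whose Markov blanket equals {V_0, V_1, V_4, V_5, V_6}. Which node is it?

V_3

The target node must have every member of {V_0, V_1, V_4, V_5, V_6} as a parent, child, or co-parent, and no others.
Parents of V_3: V_0, V_1; children: V_4, V_5, V_6; co-parents: V_0, V_1, V_4.
These exactly cover the given set, so the node is V_3.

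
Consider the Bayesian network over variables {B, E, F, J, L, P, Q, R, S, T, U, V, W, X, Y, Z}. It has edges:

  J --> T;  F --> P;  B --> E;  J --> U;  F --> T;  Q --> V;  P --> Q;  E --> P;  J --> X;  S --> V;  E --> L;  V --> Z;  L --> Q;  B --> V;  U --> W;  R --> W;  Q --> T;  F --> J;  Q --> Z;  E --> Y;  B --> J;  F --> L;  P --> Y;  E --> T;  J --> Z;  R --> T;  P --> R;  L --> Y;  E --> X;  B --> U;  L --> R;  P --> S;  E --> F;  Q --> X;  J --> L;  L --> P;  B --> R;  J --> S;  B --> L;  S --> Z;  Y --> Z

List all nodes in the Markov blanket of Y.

By definition, MB(Y) is built from Y's parents, Y's children, and the co-parents of Y.
Pa(Y) = {E, L, P}.
Ch(Y) = {Z}.
Parents of each child, excluding Y:
  parents(Z) \ {Y} = {J, Q, S, V}.
Union: {E, L, P} ∪ {Z} ∪ {J, Q, S, V} = {E, J, L, P, Q, S, V, Z}.

{E, J, L, P, Q, S, V, Z}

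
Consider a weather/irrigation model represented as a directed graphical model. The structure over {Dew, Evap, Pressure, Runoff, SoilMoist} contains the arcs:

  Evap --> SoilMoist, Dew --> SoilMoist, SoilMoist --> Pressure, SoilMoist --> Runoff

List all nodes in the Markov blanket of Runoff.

{SoilMoist}

Pa(Runoff) = {SoilMoist}.
Children of Runoff: none.
Runoff has no children, so there are no co-parents.
MB(Runoff) = {SoilMoist}.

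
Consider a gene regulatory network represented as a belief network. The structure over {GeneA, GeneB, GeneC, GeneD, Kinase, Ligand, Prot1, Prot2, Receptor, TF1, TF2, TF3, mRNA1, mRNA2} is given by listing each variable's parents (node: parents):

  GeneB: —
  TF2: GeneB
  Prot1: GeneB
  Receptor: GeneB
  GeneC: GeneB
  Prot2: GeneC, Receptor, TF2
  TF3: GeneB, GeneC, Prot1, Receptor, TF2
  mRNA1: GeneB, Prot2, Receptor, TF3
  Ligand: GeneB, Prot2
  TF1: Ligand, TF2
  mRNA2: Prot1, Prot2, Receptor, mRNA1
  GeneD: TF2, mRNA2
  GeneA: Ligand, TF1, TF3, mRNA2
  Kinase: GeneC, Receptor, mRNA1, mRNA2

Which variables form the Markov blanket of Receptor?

A node's Markov blanket = Pa ∪ Ch ∪ (parents of Ch other than the node itself).
Receptor's children: Kinase, Prot2, TF3, mRNA1, mRNA2.
Receptor has parent GeneB.
Co-parents of Receptor (other parents of its children):
  Prot2's other parents are GeneC, TF2.
  parents(TF3) \ {Receptor} = {GeneB, GeneC, Prot1, TF2}.
  parents(mRNA1) \ {Receptor} = {GeneB, Prot2, TF3}.
  parents(mRNA2) \ {Receptor} = {Prot1, Prot2, mRNA1}.
  Kinase also has parents GeneC, mRNA1, mRNA2.
Taking the union gives {GeneB, GeneC, Kinase, Prot1, Prot2, TF2, TF3, mRNA1, mRNA2}.

{GeneB, GeneC, Kinase, Prot1, Prot2, TF2, TF3, mRNA1, mRNA2}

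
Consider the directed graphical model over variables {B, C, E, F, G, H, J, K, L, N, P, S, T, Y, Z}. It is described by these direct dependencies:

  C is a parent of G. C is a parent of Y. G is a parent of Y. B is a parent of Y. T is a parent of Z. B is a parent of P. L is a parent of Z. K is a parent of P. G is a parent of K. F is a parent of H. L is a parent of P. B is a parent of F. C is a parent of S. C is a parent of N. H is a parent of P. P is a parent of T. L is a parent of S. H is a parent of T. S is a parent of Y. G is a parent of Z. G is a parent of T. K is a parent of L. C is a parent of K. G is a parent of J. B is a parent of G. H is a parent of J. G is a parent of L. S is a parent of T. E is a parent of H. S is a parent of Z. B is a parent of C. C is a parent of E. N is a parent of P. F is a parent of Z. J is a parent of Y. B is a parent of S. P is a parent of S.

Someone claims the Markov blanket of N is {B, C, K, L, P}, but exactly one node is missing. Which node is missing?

The Markov blanket of a node is its parents, its children, and the other parents of its children.
Parents of N: C.
N's children: P.
Co-parents of N (other parents of its children):
  parents(P) \ {N} = {B, H, K, L}.
MB(N) = {B, C, H, K, L, P}.
Comparing with the claimed set, H is missing.

H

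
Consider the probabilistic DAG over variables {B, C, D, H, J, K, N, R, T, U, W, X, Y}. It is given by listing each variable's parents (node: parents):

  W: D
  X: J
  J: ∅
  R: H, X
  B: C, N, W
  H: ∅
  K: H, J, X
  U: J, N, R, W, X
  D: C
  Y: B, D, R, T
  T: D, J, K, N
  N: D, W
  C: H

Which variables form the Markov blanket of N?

Parents of N: D, W.
N has children B, T, U.
Other parents of N's children:
  T's other parents are D, J, K.
  B's other parents are C, W.
  U also has parents J, R, W, X.
Taking the union gives {B, C, D, J, K, R, T, U, W, X}.

{B, C, D, J, K, R, T, U, W, X}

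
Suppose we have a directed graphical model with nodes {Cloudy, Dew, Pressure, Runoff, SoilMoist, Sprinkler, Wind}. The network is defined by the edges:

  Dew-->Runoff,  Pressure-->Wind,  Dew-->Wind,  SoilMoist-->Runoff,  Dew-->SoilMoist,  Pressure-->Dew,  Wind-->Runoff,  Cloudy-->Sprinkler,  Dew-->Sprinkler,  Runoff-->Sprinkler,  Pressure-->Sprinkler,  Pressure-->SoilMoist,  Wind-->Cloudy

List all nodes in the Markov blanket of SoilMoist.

Recall MB(v) = parents ∪ children ∪ spouses, where spouses are the other parents of v's children.
Parents of SoilMoist: Dew, Pressure.
SoilMoist has child Runoff.
For each child, the remaining parents (spouses of SoilMoist):
  Runoff: Dew, Wind
Union: {Dew, Pressure} ∪ {Runoff} ∪ {Dew, Wind} = {Dew, Pressure, Runoff, Wind}.

{Dew, Pressure, Runoff, Wind}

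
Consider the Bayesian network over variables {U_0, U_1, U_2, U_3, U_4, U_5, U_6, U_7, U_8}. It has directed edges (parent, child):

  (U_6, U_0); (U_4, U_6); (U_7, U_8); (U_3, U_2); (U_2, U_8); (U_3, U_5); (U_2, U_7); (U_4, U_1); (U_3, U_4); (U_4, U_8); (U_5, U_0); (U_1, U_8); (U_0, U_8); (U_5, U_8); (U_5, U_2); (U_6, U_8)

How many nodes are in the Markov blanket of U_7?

7

U_7's children: U_8.
U_7 has parent U_2.
Co-parents of U_7 (other parents of its children):
  U_8: U_0, U_1, U_2, U_4, U_5, U_6
MB(U_7) = {U_0, U_1, U_2, U_4, U_5, U_6, U_8}, which has 7 nodes.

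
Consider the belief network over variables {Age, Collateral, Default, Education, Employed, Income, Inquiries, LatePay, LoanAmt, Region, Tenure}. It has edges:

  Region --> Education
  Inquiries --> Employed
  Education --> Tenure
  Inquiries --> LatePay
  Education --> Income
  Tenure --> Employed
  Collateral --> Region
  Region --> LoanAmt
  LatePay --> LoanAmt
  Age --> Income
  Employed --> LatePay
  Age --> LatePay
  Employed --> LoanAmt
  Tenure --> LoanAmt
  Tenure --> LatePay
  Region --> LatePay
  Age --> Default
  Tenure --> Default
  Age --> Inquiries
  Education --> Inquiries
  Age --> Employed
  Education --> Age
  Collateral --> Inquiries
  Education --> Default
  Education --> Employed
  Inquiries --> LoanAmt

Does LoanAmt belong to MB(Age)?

No

Age has parent Education.
Children of Age: Default, Employed, Income, Inquiries, LatePay.
Parents of each child, excluding Age:
  parents(Inquiries) \ {Age} = {Collateral, Education}.
  Income's other parent is Education.
  Employed also has parents Education, Inquiries, Tenure.
  LatePay also has parents Employed, Inquiries, Region, Tenure.
  Default's other parents are Education, Tenure.
MB(Age) = {Collateral, Default, Education, Employed, Income, Inquiries, LatePay, Region, Tenure}; LoanAmt is not in this set.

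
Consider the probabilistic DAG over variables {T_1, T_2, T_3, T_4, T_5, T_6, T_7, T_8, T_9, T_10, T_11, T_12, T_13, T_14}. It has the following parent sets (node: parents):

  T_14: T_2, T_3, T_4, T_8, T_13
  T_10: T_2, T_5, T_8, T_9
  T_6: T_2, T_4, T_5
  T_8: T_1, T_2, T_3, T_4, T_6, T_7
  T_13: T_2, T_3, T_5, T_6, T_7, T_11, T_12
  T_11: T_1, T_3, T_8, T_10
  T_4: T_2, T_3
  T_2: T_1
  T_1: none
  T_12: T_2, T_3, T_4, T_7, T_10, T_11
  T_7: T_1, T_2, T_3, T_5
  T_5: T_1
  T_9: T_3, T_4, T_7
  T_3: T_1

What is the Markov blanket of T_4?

A node's Markov blanket = Pa ∪ Ch ∪ (parents of Ch other than the node itself).
Parents of T_4: T_2, T_3.
Ch(T_4) = {T_6, T_8, T_9, T_12, T_14}.
Other parents of T_4's children:
  T_6's other parents are T_2, T_5.
  T_8 also has parents T_1, T_2, T_3, T_6, T_7.
  parents(T_9) \ {T_4} = {T_3, T_7}.
  parents(T_12) \ {T_4} = {T_2, T_3, T_7, T_10, T_11}.
  T_14's other parents are T_2, T_3, T_8, T_13.
Taking the union gives {T_1, T_2, T_3, T_5, T_6, T_7, T_8, T_9, T_10, T_11, T_12, T_13, T_14}.

{T_1, T_2, T_3, T_5, T_6, T_7, T_8, T_9, T_10, T_11, T_12, T_13, T_14}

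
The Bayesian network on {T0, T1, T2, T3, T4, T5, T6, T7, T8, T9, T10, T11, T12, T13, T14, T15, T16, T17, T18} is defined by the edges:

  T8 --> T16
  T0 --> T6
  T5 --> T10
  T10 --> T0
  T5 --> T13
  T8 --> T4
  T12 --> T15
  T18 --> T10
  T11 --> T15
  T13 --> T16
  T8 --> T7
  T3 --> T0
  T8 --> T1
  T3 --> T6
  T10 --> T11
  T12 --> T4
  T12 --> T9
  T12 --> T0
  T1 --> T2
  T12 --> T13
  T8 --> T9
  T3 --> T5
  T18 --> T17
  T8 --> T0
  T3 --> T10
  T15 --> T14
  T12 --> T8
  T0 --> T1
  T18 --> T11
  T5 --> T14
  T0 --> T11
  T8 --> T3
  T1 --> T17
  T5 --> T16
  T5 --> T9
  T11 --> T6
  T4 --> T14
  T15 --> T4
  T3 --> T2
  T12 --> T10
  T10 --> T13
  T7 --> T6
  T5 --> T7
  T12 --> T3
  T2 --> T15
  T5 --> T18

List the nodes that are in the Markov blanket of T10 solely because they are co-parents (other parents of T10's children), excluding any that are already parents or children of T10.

{T8}

Children of T10: T0, T11, T13.
  T13 also has parents T5, T12.
  parents(T0) \ {T10} = {T3, T8, T12}.
  T11's other parents are T0, T18.
Excluding nodes already adjacent to T10 (T0, T3, T5, T11, T12, T13, T18), the co-parent-only contribution is {T8}.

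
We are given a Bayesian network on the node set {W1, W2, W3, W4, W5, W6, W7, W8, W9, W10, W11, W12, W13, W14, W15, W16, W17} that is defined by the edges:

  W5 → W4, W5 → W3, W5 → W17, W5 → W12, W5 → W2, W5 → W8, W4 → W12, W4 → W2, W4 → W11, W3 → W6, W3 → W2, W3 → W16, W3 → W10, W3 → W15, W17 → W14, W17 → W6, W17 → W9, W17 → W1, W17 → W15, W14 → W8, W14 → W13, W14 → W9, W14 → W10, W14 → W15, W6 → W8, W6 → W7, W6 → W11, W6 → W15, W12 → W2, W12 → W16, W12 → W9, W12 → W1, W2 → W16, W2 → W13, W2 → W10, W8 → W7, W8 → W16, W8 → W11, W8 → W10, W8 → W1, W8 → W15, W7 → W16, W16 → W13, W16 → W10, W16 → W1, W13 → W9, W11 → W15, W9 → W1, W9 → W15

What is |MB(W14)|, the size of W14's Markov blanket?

13

Children of W14: W8, W9, W10, W13, W15.
W14 has parent W17.
For each child, the remaining parents (spouses of W14):
  W8: W5, W6
  W13: W2, W16
  W9: W12, W13, W17
  W10: W2, W3, W8, W16
  W15: W3, W6, W8, W9, W11, W17
MB(W14) = {W2, W3, W5, W6, W8, W9, W10, W11, W12, W13, W15, W16, W17}, which has 13 nodes.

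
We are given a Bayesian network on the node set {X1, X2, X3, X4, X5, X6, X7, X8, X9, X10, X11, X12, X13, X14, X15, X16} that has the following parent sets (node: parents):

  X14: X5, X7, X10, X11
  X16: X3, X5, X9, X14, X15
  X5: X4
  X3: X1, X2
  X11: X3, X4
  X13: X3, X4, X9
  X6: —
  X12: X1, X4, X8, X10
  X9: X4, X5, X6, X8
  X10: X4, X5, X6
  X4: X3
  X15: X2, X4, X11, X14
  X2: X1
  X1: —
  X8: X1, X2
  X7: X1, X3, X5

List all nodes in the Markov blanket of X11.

Parents of X11: X3, X4.
Ch(X11) = {X14, X15}.
Other parents of X11's children:
  X14: X5, X7, X10
  X15: X2, X4, X14
So the Markov blanket of X11 is {X2, X3, X4, X5, X7, X10, X14, X15}.

{X2, X3, X4, X5, X7, X10, X14, X15}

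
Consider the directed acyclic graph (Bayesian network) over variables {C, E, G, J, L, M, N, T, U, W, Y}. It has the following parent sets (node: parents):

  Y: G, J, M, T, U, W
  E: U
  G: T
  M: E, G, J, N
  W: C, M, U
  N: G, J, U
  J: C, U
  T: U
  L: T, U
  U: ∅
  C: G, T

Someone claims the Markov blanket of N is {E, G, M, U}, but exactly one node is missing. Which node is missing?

J

Recall MB(v) = parents ∪ children ∪ spouses, where spouses are the other parents of v's children.
N has child M.
N's parents: G, J, U.
Co-parents of N (other parents of its children):
  M: E, G, J
MB(N) = {E, G, J, M, U}.
Comparing with the claimed set, J is missing.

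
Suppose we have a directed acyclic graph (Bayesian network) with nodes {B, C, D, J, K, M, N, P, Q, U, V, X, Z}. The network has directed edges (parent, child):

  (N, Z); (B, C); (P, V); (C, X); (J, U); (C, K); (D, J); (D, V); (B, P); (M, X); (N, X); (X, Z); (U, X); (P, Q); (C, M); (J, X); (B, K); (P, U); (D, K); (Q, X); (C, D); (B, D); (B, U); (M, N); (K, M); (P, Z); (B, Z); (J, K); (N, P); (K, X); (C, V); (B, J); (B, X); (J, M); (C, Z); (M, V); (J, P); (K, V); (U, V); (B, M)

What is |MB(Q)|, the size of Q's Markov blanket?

By definition, MB(Q) is built from Q's parents, Q's children, and the co-parents of Q.
Parents of Q: P.
Q's children: X.
Co-parents of Q (other parents of its children):
  X: B, C, J, K, M, N, U
MB(Q) = {B, C, J, K, M, N, P, U, X}, which has 9 nodes.

9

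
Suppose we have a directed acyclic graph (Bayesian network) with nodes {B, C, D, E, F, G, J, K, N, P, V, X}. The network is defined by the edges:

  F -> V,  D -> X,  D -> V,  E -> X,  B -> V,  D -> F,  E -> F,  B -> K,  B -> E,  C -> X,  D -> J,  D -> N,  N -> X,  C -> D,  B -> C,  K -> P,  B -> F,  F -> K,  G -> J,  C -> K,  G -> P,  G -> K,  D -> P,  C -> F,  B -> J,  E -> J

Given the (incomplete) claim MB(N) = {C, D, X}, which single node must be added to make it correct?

E

By definition, MB(N) is built from N's parents, N's children, and the co-parents of N.
Parents of N: D.
N's children: X.
Co-parents of N (other parents of its children):
  X: C, D, E
MB(N) = {C, D, E, X}.
Comparing with the claimed set, E is missing.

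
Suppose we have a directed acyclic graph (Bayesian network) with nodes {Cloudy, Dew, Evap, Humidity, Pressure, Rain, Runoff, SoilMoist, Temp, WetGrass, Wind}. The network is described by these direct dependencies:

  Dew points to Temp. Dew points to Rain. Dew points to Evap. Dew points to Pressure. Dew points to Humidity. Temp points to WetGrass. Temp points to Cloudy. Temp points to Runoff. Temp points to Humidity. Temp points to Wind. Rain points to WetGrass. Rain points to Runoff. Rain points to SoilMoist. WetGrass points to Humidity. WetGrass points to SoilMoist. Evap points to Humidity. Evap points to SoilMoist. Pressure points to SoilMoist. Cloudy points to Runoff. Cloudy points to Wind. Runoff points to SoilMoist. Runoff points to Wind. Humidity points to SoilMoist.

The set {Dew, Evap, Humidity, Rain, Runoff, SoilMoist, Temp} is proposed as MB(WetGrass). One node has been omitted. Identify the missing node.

Pa(WetGrass) = {Rain, Temp}.
Ch(WetGrass) = {Humidity, SoilMoist}.
For each child, the remaining parents (spouses of WetGrass):
  parents(Humidity) \ {WetGrass} = {Dew, Evap, Temp}.
  parents(SoilMoist) \ {WetGrass} = {Evap, Humidity, Pressure, Rain, Runoff}.
MB(WetGrass) = {Dew, Evap, Humidity, Pressure, Rain, Runoff, SoilMoist, Temp}.
Comparing with the claimed set, Pressure is missing.

Pressure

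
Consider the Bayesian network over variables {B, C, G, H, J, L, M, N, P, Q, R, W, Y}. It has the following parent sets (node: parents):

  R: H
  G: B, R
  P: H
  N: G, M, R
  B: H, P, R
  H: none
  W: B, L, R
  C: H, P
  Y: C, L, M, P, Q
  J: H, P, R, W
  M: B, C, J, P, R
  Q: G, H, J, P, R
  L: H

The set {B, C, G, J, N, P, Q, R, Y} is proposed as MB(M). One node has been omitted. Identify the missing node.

L

Ch(M) = {N, Y}.
Pa(M) = {B, C, J, P, R}.
For each child, the remaining parents (spouses of M):
  Y: C, L, P, Q
  N: G, R
MB(M) = {B, C, G, J, L, N, P, Q, R, Y}.
Comparing with the claimed set, L is missing.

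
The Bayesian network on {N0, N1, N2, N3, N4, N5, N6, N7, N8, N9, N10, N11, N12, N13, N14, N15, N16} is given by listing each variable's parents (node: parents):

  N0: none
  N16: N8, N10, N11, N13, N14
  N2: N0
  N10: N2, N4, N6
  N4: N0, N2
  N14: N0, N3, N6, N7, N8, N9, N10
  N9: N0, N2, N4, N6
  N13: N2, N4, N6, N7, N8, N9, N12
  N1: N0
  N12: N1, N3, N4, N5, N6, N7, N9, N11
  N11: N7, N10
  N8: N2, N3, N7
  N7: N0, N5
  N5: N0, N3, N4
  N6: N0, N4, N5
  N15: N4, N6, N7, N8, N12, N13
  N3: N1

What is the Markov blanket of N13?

{N2, N4, N6, N7, N8, N9, N10, N11, N12, N14, N15, N16}

N13 has parents N2, N4, N6, N7, N8, N9, N12.
Ch(N13) = {N15, N16}.
Co-parents of N13 (other parents of its children):
  N15: N4, N6, N7, N8, N12
  N16: N8, N10, N11, N14
So the Markov blanket of N13 is {N2, N4, N6, N7, N8, N9, N10, N11, N12, N14, N15, N16}.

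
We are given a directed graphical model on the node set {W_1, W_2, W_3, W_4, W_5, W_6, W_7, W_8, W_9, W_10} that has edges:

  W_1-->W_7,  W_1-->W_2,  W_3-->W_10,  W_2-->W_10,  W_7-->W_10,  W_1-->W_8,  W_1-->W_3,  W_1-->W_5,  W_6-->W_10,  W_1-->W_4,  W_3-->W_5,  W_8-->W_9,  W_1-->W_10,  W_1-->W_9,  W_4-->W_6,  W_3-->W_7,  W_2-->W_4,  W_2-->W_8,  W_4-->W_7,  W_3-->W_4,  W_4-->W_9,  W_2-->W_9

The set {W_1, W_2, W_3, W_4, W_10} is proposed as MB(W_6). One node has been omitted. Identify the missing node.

W_7

Recall MB(v) = parents ∪ children ∪ spouses, where spouses are the other parents of v's children.
Children of W_6: W_10.
W_6's parents: W_4.
Parents of each child, excluding W_6:
  W_10 also has parents W_1, W_2, W_3, W_7.
MB(W_6) = {W_1, W_2, W_3, W_4, W_7, W_10}.
Comparing with the claimed set, W_7 is missing.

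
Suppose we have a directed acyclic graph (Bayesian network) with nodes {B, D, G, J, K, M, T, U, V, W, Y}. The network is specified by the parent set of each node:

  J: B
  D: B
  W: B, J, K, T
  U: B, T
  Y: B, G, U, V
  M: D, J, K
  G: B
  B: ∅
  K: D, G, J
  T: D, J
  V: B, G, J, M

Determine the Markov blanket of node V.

{B, G, J, M, U, Y}

V has child Y.
Parents of V: B, G, J, M.
Parents of each child, excluding V:
  parents(Y) \ {V} = {B, G, U}.
Union: {B, G, J, M} ∪ {Y} ∪ {B, G, U} = {B, G, J, M, U, Y}.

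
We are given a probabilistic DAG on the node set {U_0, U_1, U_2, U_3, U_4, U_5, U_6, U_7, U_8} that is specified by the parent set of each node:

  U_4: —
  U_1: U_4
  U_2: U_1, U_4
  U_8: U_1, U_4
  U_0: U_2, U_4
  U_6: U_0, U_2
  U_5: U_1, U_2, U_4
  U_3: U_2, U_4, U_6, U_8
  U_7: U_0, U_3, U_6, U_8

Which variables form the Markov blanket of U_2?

{U_0, U_1, U_3, U_4, U_5, U_6, U_8}

The Markov blanket of a node is its parents, its children, and the other parents of its children.
U_2 has parents U_1, U_4.
Children of U_2: U_0, U_3, U_5, U_6.
Parents of each child, excluding U_2:
  U_0 also has parent U_4.
  parents(U_6) \ {U_2} = {U_0}.
  parents(U_5) \ {U_2} = {U_1, U_4}.
  U_3's other parents are U_4, U_6, U_8.
Taking the union gives {U_0, U_1, U_3, U_4, U_5, U_6, U_8}.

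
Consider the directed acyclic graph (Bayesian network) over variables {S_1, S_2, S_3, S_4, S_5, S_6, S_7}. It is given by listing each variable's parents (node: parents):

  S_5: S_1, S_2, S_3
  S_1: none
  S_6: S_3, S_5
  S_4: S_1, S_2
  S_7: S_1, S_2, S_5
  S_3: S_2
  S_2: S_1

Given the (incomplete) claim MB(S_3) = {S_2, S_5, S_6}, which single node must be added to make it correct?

S_1

S_3 has parent S_2.
Children of S_3: S_5, S_6.
Other parents of S_3's children:
  S_5: S_1, S_2
  S_6: S_5
MB(S_3) = {S_1, S_2, S_5, S_6}.
Comparing with the claimed set, S_1 is missing.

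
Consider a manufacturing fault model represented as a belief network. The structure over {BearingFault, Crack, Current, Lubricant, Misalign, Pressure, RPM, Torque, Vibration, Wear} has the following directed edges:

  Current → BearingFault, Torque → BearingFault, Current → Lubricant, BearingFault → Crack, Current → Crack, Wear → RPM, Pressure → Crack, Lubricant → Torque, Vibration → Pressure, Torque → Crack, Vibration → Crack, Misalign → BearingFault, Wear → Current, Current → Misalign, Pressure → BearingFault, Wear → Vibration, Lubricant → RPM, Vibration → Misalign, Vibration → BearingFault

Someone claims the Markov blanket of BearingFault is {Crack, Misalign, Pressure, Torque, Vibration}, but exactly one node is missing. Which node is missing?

Current

BearingFault has parents Current, Misalign, Pressure, Torque, Vibration.
Ch(BearingFault) = {Crack}.
For each child, the remaining parents (spouses of BearingFault):
  Crack: Current, Pressure, Torque, Vibration
MB(BearingFault) = {Crack, Current, Misalign, Pressure, Torque, Vibration}.
Comparing with the claimed set, Current is missing.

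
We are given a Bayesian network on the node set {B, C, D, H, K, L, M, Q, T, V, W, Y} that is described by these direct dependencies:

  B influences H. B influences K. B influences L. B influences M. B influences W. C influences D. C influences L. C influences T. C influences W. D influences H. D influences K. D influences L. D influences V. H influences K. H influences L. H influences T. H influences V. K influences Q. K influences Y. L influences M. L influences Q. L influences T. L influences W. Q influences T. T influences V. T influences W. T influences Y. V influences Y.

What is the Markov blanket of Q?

Parents of Q: K, L.
Ch(Q) = {T}.
Co-parents of Q (other parents of its children):
  T also has parents C, H, L.
Union: {K, L} ∪ {T} ∪ {C, H, L} = {C, H, K, L, T}.

{C, H, K, L, T}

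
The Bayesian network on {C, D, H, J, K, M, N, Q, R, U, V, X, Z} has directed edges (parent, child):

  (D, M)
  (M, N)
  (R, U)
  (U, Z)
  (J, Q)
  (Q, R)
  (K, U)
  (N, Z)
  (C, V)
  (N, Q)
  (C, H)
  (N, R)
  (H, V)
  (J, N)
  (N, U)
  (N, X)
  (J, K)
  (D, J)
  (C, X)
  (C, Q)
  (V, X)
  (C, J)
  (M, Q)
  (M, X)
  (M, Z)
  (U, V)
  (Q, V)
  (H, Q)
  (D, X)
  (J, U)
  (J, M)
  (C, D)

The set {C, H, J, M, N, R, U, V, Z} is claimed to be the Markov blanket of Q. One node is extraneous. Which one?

Z

The Markov blanket of a node is its parents, its children, and the other parents of its children.
Parents of Q: C, H, J, M, N.
Ch(Q) = {R, V}.
Other parents of Q's children:
  parents(R) \ {Q} = {N}.
  V's other parents are C, H, U.
MB(Q) = {C, H, J, M, N, R, U, V}.
Z is neither a parent, child, nor co-parent of Q, so it does not belong.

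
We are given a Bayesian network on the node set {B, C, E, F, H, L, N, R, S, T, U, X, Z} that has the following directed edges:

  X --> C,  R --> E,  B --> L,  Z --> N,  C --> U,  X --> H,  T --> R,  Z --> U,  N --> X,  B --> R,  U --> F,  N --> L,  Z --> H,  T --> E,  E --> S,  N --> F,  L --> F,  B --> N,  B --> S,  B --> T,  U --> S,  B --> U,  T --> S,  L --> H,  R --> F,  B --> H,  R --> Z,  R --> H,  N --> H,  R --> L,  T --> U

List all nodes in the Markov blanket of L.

{B, F, H, N, R, U, X, Z}

By definition, MB(L) is built from L's parents, L's children, and the co-parents of L.
Pa(L) = {B, N, R}.
L's children: F, H.
Other parents of L's children:
  H: B, N, R, X, Z
  F: N, R, U
So the Markov blanket of L is {B, F, H, N, R, U, X, Z}.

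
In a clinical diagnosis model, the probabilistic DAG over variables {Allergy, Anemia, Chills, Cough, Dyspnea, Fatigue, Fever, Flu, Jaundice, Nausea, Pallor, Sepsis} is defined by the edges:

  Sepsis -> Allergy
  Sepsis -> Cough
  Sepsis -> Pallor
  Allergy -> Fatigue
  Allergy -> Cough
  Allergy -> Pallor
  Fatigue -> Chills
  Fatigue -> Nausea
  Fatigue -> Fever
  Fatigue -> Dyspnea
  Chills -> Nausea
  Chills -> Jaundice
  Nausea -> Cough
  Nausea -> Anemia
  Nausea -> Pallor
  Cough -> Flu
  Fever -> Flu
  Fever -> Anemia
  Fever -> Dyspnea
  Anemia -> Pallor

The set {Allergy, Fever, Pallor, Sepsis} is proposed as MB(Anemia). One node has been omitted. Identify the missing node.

Anemia has parents Fever, Nausea.
Ch(Anemia) = {Pallor}.
For each child, the remaining parents (spouses of Anemia):
  Pallor: Allergy, Nausea, Sepsis
MB(Anemia) = {Allergy, Fever, Nausea, Pallor, Sepsis}.
Comparing with the claimed set, Nausea is missing.

Nausea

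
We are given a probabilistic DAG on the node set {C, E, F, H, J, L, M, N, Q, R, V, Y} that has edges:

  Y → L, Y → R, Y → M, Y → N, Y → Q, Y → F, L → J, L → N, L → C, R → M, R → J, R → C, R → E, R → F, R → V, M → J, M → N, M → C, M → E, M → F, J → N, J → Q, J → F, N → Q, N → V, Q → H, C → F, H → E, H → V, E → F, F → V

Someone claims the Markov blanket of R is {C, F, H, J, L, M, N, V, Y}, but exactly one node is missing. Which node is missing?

By definition, MB(R) is built from R's parents, R's children, and the co-parents of R.
R has children C, E, F, J, M, V.
Parents of R: Y.
For each child, the remaining parents (spouses of R):
  M also has parent Y.
  J also has parents L, M.
  C's other parents are L, M.
  E also has parents H, M.
  F's other parents are C, E, J, M, Y.
  V's other parents are F, H, N.
MB(R) = {C, E, F, H, J, L, M, N, V, Y}.
Comparing with the claimed set, E is missing.

E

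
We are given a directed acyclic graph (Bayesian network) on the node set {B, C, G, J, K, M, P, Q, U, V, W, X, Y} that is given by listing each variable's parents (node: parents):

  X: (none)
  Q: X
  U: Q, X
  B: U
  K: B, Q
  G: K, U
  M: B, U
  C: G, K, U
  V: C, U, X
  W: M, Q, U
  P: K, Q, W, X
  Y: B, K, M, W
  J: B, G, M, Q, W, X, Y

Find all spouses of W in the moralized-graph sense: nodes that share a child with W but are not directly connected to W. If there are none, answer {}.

{B, G, K, X}

Children of W: J, P, Y.
  P: K, Q, X
  Y: B, K, M
  J: B, G, M, Q, X, Y
Excluding nodes already adjacent to W (J, M, P, Q, U, Y), the co-parent-only contribution is {B, G, K, X}.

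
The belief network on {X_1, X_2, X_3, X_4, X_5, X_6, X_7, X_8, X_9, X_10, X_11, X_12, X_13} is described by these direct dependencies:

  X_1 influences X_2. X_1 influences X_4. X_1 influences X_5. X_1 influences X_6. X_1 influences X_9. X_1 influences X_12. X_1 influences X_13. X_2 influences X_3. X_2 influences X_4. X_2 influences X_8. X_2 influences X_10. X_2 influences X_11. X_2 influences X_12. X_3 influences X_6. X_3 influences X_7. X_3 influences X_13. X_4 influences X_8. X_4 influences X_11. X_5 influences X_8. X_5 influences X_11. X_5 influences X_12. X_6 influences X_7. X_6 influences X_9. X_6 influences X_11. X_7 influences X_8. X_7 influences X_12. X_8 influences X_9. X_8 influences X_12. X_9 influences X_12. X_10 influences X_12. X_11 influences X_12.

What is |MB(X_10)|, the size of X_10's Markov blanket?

8

Recall MB(v) = parents ∪ children ∪ spouses, where spouses are the other parents of v's children.
Pa(X_10) = {X_2}.
Ch(X_10) = {X_12}.
Co-parents of X_10 (other parents of its children):
  parents(X_12) \ {X_10} = {X_1, X_2, X_5, X_7, X_8, X_9, X_11}.
MB(X_10) = {X_1, X_2, X_5, X_7, X_8, X_9, X_11, X_12}, which has 8 nodes.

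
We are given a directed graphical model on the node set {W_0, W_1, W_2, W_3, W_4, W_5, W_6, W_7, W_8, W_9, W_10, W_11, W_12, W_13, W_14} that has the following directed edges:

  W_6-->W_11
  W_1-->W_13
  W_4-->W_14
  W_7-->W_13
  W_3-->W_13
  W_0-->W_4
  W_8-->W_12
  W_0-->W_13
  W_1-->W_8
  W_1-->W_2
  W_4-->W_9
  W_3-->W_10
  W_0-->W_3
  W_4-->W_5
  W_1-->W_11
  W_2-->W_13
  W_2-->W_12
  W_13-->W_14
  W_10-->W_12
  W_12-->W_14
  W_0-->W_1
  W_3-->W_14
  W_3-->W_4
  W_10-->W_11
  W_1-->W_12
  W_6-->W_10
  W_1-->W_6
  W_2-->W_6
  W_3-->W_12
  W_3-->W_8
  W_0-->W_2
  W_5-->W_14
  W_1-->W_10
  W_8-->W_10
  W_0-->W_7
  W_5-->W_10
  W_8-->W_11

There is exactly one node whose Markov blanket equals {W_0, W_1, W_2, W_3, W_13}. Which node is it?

W_7

The target node must have every member of {W_0, W_1, W_2, W_3, W_13} as a parent, child, or co-parent, and no others.
Parents of W_7: W_0; children: W_13; co-parents: W_0, W_1, W_2, W_3.
These exactly cover the given set, so the node is W_7.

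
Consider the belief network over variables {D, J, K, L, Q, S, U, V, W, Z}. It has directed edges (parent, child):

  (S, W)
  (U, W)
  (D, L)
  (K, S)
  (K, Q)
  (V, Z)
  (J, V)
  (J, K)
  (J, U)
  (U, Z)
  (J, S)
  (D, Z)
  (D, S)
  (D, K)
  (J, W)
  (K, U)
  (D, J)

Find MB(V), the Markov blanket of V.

By definition, MB(V) is built from V's parents, V's children, and the co-parents of V.
Children of V: Z.
Parents of V: J.
Other parents of V's children:
  Z: D, U
Taking the union gives {D, J, U, Z}.

{D, J, U, Z}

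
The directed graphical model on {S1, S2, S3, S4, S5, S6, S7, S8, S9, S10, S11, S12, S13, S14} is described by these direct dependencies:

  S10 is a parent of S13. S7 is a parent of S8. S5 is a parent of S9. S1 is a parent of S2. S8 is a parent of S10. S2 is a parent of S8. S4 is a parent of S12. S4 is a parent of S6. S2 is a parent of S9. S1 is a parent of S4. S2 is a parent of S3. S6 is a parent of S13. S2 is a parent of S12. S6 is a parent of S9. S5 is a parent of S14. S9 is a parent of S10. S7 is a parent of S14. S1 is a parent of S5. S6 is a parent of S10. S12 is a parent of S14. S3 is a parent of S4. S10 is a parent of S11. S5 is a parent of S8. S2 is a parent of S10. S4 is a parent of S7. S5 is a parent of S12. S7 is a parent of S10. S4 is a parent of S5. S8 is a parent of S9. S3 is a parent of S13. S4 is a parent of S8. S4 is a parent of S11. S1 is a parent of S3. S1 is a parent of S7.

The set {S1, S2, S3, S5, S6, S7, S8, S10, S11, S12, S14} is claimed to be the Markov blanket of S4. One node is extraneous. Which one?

The Markov blanket of a node is its parents, its children, and the other parents of its children.
S4's parents: S1, S3.
Children of S4: S5, S6, S7, S8, S11, S12.
Parents of each child, excluding S4:
  parents(S5) \ {S4} = {S1}.
  S6 has no other parent.
  S7 also has parent S1.
  S8's other parents are S2, S5, S7.
  parents(S11) \ {S4} = {S10}.
  S12's other parents are S2, S5.
MB(S4) = {S1, S2, S3, S5, S6, S7, S8, S10, S11, S12}.
S14 is neither a parent, child, nor co-parent of S4, so it does not belong.

S14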